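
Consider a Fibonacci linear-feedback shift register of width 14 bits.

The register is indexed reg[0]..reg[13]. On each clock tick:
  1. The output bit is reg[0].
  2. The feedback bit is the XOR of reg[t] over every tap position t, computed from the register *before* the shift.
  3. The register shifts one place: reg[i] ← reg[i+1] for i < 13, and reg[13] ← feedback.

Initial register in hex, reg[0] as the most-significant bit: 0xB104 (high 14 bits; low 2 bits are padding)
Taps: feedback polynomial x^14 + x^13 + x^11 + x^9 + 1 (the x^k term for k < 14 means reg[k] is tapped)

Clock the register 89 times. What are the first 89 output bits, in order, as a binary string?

10110001000001000100101000000001111011001010010000011110110101111101010110000010000001001

k : reg_k → out_k, fb_k
0: 10110001000001 → 1, fb=0
1: 01100010000010 → 0, fb=0
2: 11000100000100 → 1, fb=0
3: 10001000001000 → 1, fb=1
4: 00010000010001 → 0, fb=0
5: 00100000100010 → 0, fb=0
6: 01000001000100 → 0, fb=1
7: 10000010001001 → 1, fb=0
8: 00000100010010 → 0, fb=1
9: 00001000100101 → 0, fb=0
10: 00010001001010 → 0, fb=0
11: 00100010010100 → 0, fb=0
12: 01000100101000 → 0, fb=0
13: 10001001010000 → 1, fb=0
14: 00010010100000 → 0, fb=0
15: 00100101000000 → 0, fb=0
16: 01001010000000 → 0, fb=0
17: 10010100000000 → 1, fb=1
18: 00101000000001 → 0, fb=1
19: 01010000000011 → 0, fb=1
20: 10100000000111 → 1, fb=1
21: 01000000001111 → 0, fb=0
22: 10000000011110 → 1, fb=1
23: 00000000111101 → 0, fb=1
24: 00000001111011 → 0, fb=0
25: 00000011110110 → 0, fb=0
26: 00000111101100 → 0, fb=1
27: 00001111011001 → 0, fb=0
28: 00011110110010 → 0, fb=1
29: 00111101100101 → 0, fb=0
30: 01111011001010 → 0, fb=0
31: 11110110010100 → 1, fb=1
32: 11101100101001 → 1, fb=0
33: 11011001010010 → 1, fb=0
34: 10110010100100 → 1, fb=0
35: 01100101001000 → 0, fb=0
36: 11001010010000 → 1, fb=0
37: 10010100100000 → 1, fb=1
38: 00101001000001 → 0, fb=1
39: 01010010000011 → 0, fb=1
40: 10100100000111 → 1, fb=1
41: 01001000001111 → 0, fb=0
42: 10010000011110 → 1, fb=1
43: 00100000111101 → 0, fb=1
44: 01000001111011 → 0, fb=0
45: 10000011110110 → 1, fb=1
46: 00000111101101 → 0, fb=0
47: 00001111011010 → 0, fb=1
48: 00011110110101 → 0, fb=1
49: 00111101101011 → 0, fb=1
50: 01111011010111 → 0, fb=1
51: 11110110101111 → 1, fb=1
52: 11101101011111 → 1, fb=0
53: 11011010111110 → 1, fb=1
54: 10110101111101 → 1, fb=0
55: 01101011111010 → 0, fb=1
56: 11010111110101 → 1, fb=0
57: 10101111101010 → 1, fb=1
58: 01011111010101 → 0, fb=1
59: 10111110101011 → 1, fb=0
60: 01111101010110 → 0, fb=0
61: 11111010101100 → 1, fb=0
62: 11110101011000 → 1, fb=0
63: 11101010110000 → 1, fb=0
64: 11010101100000 → 1, fb=1
65: 10101011000001 → 1, fb=0
66: 01010110000010 → 0, fb=0
67: 10101100000100 → 1, fb=0
68: 01011000001000 → 0, fb=0
69: 10110000010000 → 1, fb=0
70: 01100000100000 → 0, fb=0
71: 11000001000000 → 1, fb=1
72: 10000010000001 → 1, fb=0
73: 00000100000010 → 0, fb=0
74: 00001000000100 → 0, fb=1
75: 00010000001001 → 0, fb=1
76: 00100000010011 → 0, fb=0
77: 01000000100110 → 0, fb=1
78: 10000001001101 → 1, fb=1
79: 00000010011011 → 0, fb=0
80: 00000100110110 → 0, fb=0
81: 00001001101100 → 0, fb=1
82: 00010011011001 → 0, fb=0
83: 00100110110010 → 0, fb=1
84: 01001101100101 → 0, fb=0
85: 10011011001010 → 1, fb=1
86: 00110110010101 → 0, fb=1
87: 01101100101011 → 0, fb=1
88: 11011001010111 → 1, fb=0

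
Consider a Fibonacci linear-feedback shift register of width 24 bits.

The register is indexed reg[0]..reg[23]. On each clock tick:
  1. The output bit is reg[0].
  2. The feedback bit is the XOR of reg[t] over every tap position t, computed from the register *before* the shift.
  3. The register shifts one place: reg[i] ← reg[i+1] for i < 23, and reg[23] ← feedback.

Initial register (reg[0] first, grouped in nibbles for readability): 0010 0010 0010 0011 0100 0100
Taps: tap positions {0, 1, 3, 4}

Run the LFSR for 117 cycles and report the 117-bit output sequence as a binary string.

tick  register→output (feedback)
  0  001000100010001101000100→0 (0)
  1  010001000100011010001000→0 (1)
  2  100010001000110100010001→1 (0)
  3  000100010001101000100010→0 (1)
  4  001000100011010001000101→0 (0)
  5  010001000110100010001010→0 (1)
  6  100010001101000100010101→1 (0)
  7  000100011010001000101010→0 (1)
  8  001000110100010001010101→0 (0)
  9  010001101000100010101010→0 (1)
 10  100011010001000101010101→1 (0)
 11  000110100010001010101010→0 (0)
 12  001101000100010101010100→0 (1)
 13  011010001000101010101001→0 (0)
 14  110100010001010101010010→1 (1)
 15  101000100010101010100101→1 (1)
 16  010001000101010101001011→0 (1)
 17  100010001010101010010111→1 (0)
 18  000100010101010100101110→0 (1)
 19  001000101010101001011101→0 (0)
 20  010001010101010010111010→0 (1)
 21  100010101010100101110101→1 (0)
 22  000101010101001011101010→0 (1)
 23  001010101010010111010101→0 (1)
 24  010101010100101110101011→0 (0)
 25  101010101001011101010110→1 (0)
 26  010101010010111010101100→0 (0)
 27  101010100101110101011000→1 (0)
 28  010101001011101010110000→0 (0)
 29  101010010111010101100000→1 (0)
 30  010100101110101011000000→0 (0)
 31  101001011101010110000000→1 (1)
 32  010010111010101100000001→0 (0)
 33  100101110101011000000010→1 (0)
 34  001011101010110000000100→0 (1)
 35  010111010101100000001001→0 (1)
 36  101110101011000000010011→1 (1)
 37  011101010110000000100111→0 (0)
 38  111010101100000001001110→1 (1)
 39  110101011000000010011101→1 (1)
 40  101010110000000100111011→1 (0)
 41  010101100000001001110110→0 (0)
 42  101011000000010011101100→1 (0)
 43  010110000000100111011000→0 (1)
 44  101100000001001110110001→1 (0)
 45  011000000010011101100010→0 (1)
 46  110000000100111011000101→1 (0)
 47  100000001001110110001010→1 (1)
 48  000000010011101100010101→0 (0)
 49  000000100111011000101010→0 (0)
 50  000001001110110001010100→0 (0)
 51  000010011101100010101000→0 (1)
 52  000100111011000101010001→0 (1)
 53  001001110110001010100011→0 (0)
 54  010011101100010101000110→0 (0)
 55  100111011000101010001100→1 (1)
 56  001110110001010100011001→0 (0)
 57  011101100010101000110010→0 (0)
 58  111011000101010001100100→1 (1)
 59  110110001010100011001001→1 (0)
 60  101100010101000110010010→1 (0)
 61  011000101010001100100100→0 (1)
 62  110001010100011001001001→1 (0)
 63  100010101000110010010010→1 (0)
 64  000101010001100100100100→0 (1)
 65  001010100011001001001001→0 (1)
 66  010101000110010010010011→0 (0)
 67  101010001100100100100110→1 (0)
 68  010100011001001001001100→0 (0)
 69  101000110010010010011000→1 (1)
 70  010001100100100100110001→0 (1)
 71  100011001001001001100011→1 (0)
 72  000110010010010011000110→0 (0)
 73  001100100100100110001100→0 (1)
 74  011001001001001100011001→0 (1)
 75  110010010010011000110011→1 (1)
 76  100100100100110001100111→1 (0)
 77  001001001001100011001110→0 (0)
 78  010010010011000110011100→0 (0)
 79  100100100110001100111000→1 (0)
 80  001001001100011001110000→0 (0)
 81  010010011000110011100000→0 (0)
 82  100100110001100111000000→1 (0)
 83  001001100011001110000000→0 (0)
 84  010011000110011100000000→0 (0)
 85  100110001100111000000000→1 (1)
 86  001100011001110000000001→0 (1)
 87  011000110011100000000011→0 (1)
 88  110001100111000000000111→1 (0)
 89  100011001110000000001110→1 (0)
 90  000110011100000000011100→0 (0)
 91  001100111000000000111000→0 (1)
 92  011001110000000001110001→0 (1)
 93  110011100000000011100011→1 (1)
 94  100111000000000111000111→1 (1)
 95  001110000000001110001111→0 (0)
 96  011100000000011100011110→0 (0)
 97  111000000000111000111100→1 (0)
 98  110000000001110001111000→1 (0)
 99  100000000011100011110000→1 (1)
100  000000000111000111100001→0 (0)
101  000000001110001111000010→0 (0)
102  000000011100011110000100→0 (0)
103  000000111000111100001000→0 (0)
104  000001110001111000010000→0 (0)
105  000011100011110000100000→0 (1)
106  000111000111100001000001→0 (0)
107  001110001111000010000010→0 (0)
108  011100011110000100000100→0 (0)
109  111000111100001000001000→1 (0)
110  110001111000010000010000→1 (0)
111  100011110000100000100000→1 (0)
112  000111100001000001000000→0 (0)
113  001111000010000010000000→0 (0)
114  011110000100000100000000→0 (1)
115  111100001000001000000001→1 (1)
116  111000010000010000000011→1 (0)

001000100010001101000100010101010100101110101011000000010011101100010101000110010010010011000110011100000000011100011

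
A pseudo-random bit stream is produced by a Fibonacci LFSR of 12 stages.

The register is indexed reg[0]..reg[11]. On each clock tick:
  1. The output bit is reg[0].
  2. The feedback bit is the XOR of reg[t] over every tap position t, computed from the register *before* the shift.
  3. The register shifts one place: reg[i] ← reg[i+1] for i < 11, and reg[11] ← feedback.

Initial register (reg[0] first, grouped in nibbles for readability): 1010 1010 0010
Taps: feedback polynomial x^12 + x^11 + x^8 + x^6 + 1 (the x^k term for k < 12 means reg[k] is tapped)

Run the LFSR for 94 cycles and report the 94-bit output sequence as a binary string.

step | reg (before) | out | fb
   0 | 101010100010 | 1 | 0
   1 | 010101000100 | 0 | 0
   2 | 101010001000 | 1 | 0
   3 | 010100010000 | 0 | 0
   4 | 101000100000 | 1 | 0
   5 | 010001000000 | 0 | 0
   6 | 100010000000 | 1 | 1
   7 | 000100000001 | 0 | 1
   8 | 001000000011 | 0 | 1
   9 | 010000000111 | 0 | 1
  10 | 100000001111 | 1 | 1
  11 | 000000011111 | 0 | 0
  12 | 000000111110 | 0 | 0
  13 | 000001111100 | 0 | 0
  14 | 000011111000 | 0 | 0
  15 | 000111110000 | 0 | 1
  16 | 001111100001 | 0 | 0
  17 | 011111000010 | 0 | 0
  18 | 111110000100 | 1 | 1
  19 | 111100001001 | 1 | 1
  20 | 111000010011 | 1 | 0
  21 | 110000100110 | 1 | 0
  22 | 100001001100 | 1 | 0
  23 | 000010011000 | 0 | 1
  24 | 000100110001 | 0 | 0
  25 | 001001100010 | 0 | 1
  26 | 010011000101 | 0 | 1
  27 | 100110001011 | 1 | 1
  28 | 001100010111 | 0 | 1
  29 | 011000101111 | 0 | 1
  30 | 110001011111 | 1 | 1
  31 | 100010111111 | 1 | 0
  32 | 000101111110 | 0 | 0
  33 | 001011111100 | 0 | 0
  34 | 010111111000 | 0 | 0
  35 | 101111110000 | 1 | 0
  36 | 011111100000 | 0 | 1
  37 | 111111000001 | 1 | 0
  38 | 111110000010 | 1 | 1
  39 | 111100000101 | 1 | 0
  40 | 111000001010 | 1 | 0
  41 | 110000010100 | 1 | 1
  42 | 100000101001 | 1 | 0
  43 | 000001010010 | 0 | 0
  44 | 000010100100 | 0 | 1
  45 | 000101001001 | 0 | 0
  46 | 001010010010 | 0 | 0
  47 | 010100100100 | 0 | 1
  48 | 101001001001 | 1 | 1
  49 | 010010010011 | 0 | 1
  50 | 100100100111 | 1 | 1
  51 | 001001001111 | 0 | 0
  52 | 010010011110 | 0 | 1
  53 | 100100111101 | 1 | 0
  54 | 001001111010 | 0 | 0
  55 | 010011110100 | 0 | 1
  56 | 100111101001 | 1 | 0
  57 | 001111010010 | 0 | 0
  58 | 011110100100 | 0 | 1
  59 | 111101001001 | 1 | 1
  60 | 111010010011 | 1 | 0
  61 | 110100100110 | 1 | 0
  62 | 101001001100 | 1 | 0
  63 | 010010011000 | 0 | 1
  64 | 100100110001 | 1 | 1
  65 | 001001100011 | 0 | 0
  66 | 010011000110 | 0 | 0
  67 | 100110001100 | 1 | 0
  68 | 001100011000 | 0 | 1
  69 | 011000110001 | 0 | 0
  70 | 110001100010 | 1 | 0
  71 | 100011000100 | 1 | 1
  72 | 000110001001 | 0 | 0
  73 | 001100010010 | 0 | 0
  74 | 011000100100 | 0 | 1
  75 | 110001001001 | 1 | 1
  76 | 100010010011 | 1 | 0
  77 | 000100100110 | 0 | 1
  78 | 001001001101 | 0 | 0
  79 | 010010011010 | 0 | 1
  80 | 100100110101 | 1 | 1
  81 | 001001101011 | 0 | 1
  82 | 010011010111 | 0 | 1
  83 | 100110101111 | 1 | 0
  84 | 001101011110 | 0 | 1
  85 | 011010111101 | 0 | 1
  86 | 110101111011 | 1 | 0
  87 | 101011110110 | 1 | 0
  88 | 010111101100 | 0 | 0
  89 | 101111011000 | 1 | 0
  90 | 011110110000 | 0 | 1
  91 | 111101100001 | 1 | 1
  92 | 111011000011 | 1 | 0
  93 | 110110000110 | 1 | 1

1010101000100000001111100001001100010111111000001010010010011110100100110001100010010011010111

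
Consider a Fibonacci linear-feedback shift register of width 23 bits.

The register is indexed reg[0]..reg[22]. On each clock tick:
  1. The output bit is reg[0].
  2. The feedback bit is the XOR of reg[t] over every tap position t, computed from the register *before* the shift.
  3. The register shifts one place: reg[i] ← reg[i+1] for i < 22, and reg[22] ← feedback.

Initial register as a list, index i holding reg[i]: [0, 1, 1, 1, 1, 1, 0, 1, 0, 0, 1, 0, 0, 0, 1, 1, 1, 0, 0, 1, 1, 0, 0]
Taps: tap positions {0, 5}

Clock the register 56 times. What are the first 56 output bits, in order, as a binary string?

01111101001000111001100110110010101000010101111111001101

step | reg (before) | out | fb
   0 | 01111101001000111001100 | 0 | 1
   1 | 11111010010001110011001 | 1 | 1
   2 | 11110100100011100110011 | 1 | 0
   3 | 11101001000111001100110 | 1 | 1
   4 | 11010010001110011001101 | 1 | 1
   5 | 10100100011100110011011 | 1 | 0
   6 | 01001000111001100110110 | 0 | 0
   7 | 10010001110011001101100 | 1 | 1
   8 | 00100011100110011011001 | 0 | 0
   9 | 01000111001100110110010 | 0 | 1
  10 | 10001110011001101100101 | 1 | 0
  11 | 00011100110011011001010 | 0 | 1
  12 | 00111001100110110010101 | 0 | 0
  13 | 01110011001101100101010 | 0 | 0
  14 | 11100110011011001010100 | 1 | 0
  15 | 11001100110110010101000 | 1 | 0
  16 | 10011001101100101010000 | 1 | 1
  17 | 00110011011001010100001 | 0 | 0
  18 | 01100110110010101000010 | 0 | 1
  19 | 11001101100101010000101 | 1 | 0
  20 | 10011011001010100001010 | 1 | 1
  21 | 00110110010101000010101 | 0 | 1
  22 | 01101100101010000101011 | 0 | 1
  23 | 11011001010100001010111 | 1 | 1
  24 | 10110010101000010101111 | 1 | 1
  25 | 01100101010000101011111 | 0 | 1
  26 | 11001010100001010111111 | 1 | 1
  27 | 10010101000010101111111 | 1 | 0
  28 | 00101010000101011111110 | 0 | 0
  29 | 01010100001010111111100 | 0 | 1
  30 | 10101000010101111111001 | 1 | 1
  31 | 01010000101011111110011 | 0 | 0
  32 | 10100001010111111100110 | 1 | 1
  33 | 01000010101111111001101 | 0 | 0
  34 | 10000101011111110011010 | 1 | 0
  35 | 00001010111111100110100 | 0 | 0
  36 | 00010101111111001101000 | 0 | 1
  37 | 00101011111110011010001 | 0 | 0
  38 | 01010111111100110100010 | 0 | 1
  39 | 10101111111001101000101 | 1 | 0
  40 | 01011111110011010001010 | 0 | 1
  41 | 10111111100110100010101 | 1 | 0
  42 | 01111111001101000101010 | 0 | 1
  43 | 11111110011010001010101 | 1 | 0
  44 | 11111100110100010101010 | 1 | 0
  45 | 11111001101000101010100 | 1 | 1
  46 | 11110011010001010101001 | 1 | 1
  47 | 11100110100010101010011 | 1 | 0
  48 | 11001101000101010100110 | 1 | 0
  49 | 10011010001010101001100 | 1 | 1
  50 | 00110100010101010011001 | 0 | 1
  51 | 01101000101010100110011 | 0 | 0
  52 | 11010001010101001100110 | 1 | 1
  53 | 10100010101010011001101 | 1 | 1
  54 | 01000101010100110011011 | 0 | 1
  55 | 10001010101001100110111 | 1 | 1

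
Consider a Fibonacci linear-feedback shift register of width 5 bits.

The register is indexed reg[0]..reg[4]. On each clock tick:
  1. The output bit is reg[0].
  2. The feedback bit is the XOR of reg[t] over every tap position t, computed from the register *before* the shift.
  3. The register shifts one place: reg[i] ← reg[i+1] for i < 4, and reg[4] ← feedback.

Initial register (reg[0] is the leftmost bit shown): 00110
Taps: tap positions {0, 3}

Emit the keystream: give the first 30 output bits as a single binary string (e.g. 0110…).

step | reg (before) | out | fb
   0 | 00110 | 0 | 1
   1 | 01101 | 0 | 0
   2 | 11010 | 1 | 0
   3 | 10100 | 1 | 1
   4 | 01001 | 0 | 0
   5 | 10010 | 1 | 0
   6 | 00100 | 0 | 0
   7 | 01000 | 0 | 0
   8 | 10000 | 1 | 1
   9 | 00001 | 0 | 0
  10 | 00010 | 0 | 1
  11 | 00101 | 0 | 0
  12 | 01010 | 0 | 1
  13 | 10101 | 1 | 1
  14 | 01011 | 0 | 1
  15 | 10111 | 1 | 0
  16 | 01110 | 0 | 1
  17 | 11101 | 1 | 1
  18 | 11011 | 1 | 0
  19 | 10110 | 1 | 0
  20 | 01100 | 0 | 0
  21 | 11000 | 1 | 1
  22 | 10001 | 1 | 1
  23 | 00011 | 0 | 1
  24 | 00111 | 0 | 1
  25 | 01111 | 0 | 1
  26 | 11111 | 1 | 0
  27 | 11110 | 1 | 0
  28 | 11100 | 1 | 1
  29 | 11001 | 1 | 1

001101001000010101110110001111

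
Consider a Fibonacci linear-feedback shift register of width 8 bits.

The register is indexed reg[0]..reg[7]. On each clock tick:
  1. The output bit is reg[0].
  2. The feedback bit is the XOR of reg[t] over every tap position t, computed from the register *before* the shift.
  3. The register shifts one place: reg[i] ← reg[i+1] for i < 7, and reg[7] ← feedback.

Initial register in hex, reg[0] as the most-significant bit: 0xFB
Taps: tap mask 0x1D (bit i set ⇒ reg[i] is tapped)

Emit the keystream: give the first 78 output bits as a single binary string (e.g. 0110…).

k : reg_k → out_k, fb_k
0: 11111011 → 1, fb=0
1: 11110110 → 1, fb=1
2: 11101101 → 1, fb=1
3: 11011011 → 1, fb=1
4: 10110111 → 1, fb=1
5: 01101111 → 0, fb=0
6: 11011110 → 1, fb=1
7: 10111101 → 1, fb=0
8: 01111010 → 0, fb=1
9: 11110101 → 1, fb=1
10: 11101011 → 1, fb=1
11: 11010111 → 1, fb=0
12: 10101110 → 1, fb=1
13: 01011101 → 0, fb=0
14: 10111010 → 1, fb=0
15: 01110100 → 0, fb=0
16: 11101000 → 1, fb=1
17: 11010001 → 1, fb=0
18: 10100010 → 1, fb=0
19: 01000100 → 0, fb=0
20: 10001000 → 1, fb=0
21: 00010000 → 0, fb=1
22: 00100001 → 0, fb=1
23: 01000011 → 0, fb=0
24: 10000110 → 1, fb=1
25: 00001101 → 0, fb=1
26: 00011011 → 0, fb=0
27: 00110110 → 0, fb=0
28: 01101100 → 0, fb=0
29: 11011000 → 1, fb=1
30: 10110001 → 1, fb=1
31: 01100011 → 0, fb=1
32: 11000111 → 1, fb=1
33: 10001111 → 1, fb=0
34: 00011110 → 0, fb=0
35: 00111100 → 0, fb=1
36: 01111001 → 0, fb=1
37: 11110011 → 1, fb=1
38: 11100111 → 1, fb=0
39: 11001110 → 1, fb=0
40: 10011100 → 1, fb=1
41: 00111001 → 0, fb=1
42: 01110011 → 0, fb=0
43: 11100110 → 1, fb=0
44: 11001100 → 1, fb=0
45: 10011000 → 1, fb=1
46: 00110001 → 0, fb=0
47: 01100010 → 0, fb=1
48: 11000101 → 1, fb=1
49: 10001011 → 1, fb=0
50: 00010110 → 0, fb=1
51: 00101101 → 0, fb=0
52: 01011010 → 0, fb=0
53: 10110100 → 1, fb=1
54: 01101001 → 0, fb=0
55: 11010010 → 1, fb=0
56: 10100100 → 1, fb=0
57: 01001000 → 0, fb=1
58: 10010001 → 1, fb=0
59: 00100010 → 0, fb=1
60: 01000101 → 0, fb=0
61: 10001010 → 1, fb=0
62: 00010100 → 0, fb=1
63: 00101001 → 0, fb=0
64: 01010010 → 0, fb=1
65: 10100101 → 1, fb=0
66: 01001010 → 0, fb=1
67: 10010101 → 1, fb=0
68: 00101010 → 0, fb=0
69: 01010100 → 0, fb=1
70: 10101001 → 1, fb=1
71: 01010011 → 0, fb=1
72: 10100111 → 1, fb=0
73: 01001110 → 0, fb=1
74: 10011101 → 1, fb=1
75: 00111011 → 0, fb=1
76: 01110111 → 0, fb=0
77: 11101110 → 1, fb=1

111110110111101011101000100001101100011110011100110001011010010001010010101001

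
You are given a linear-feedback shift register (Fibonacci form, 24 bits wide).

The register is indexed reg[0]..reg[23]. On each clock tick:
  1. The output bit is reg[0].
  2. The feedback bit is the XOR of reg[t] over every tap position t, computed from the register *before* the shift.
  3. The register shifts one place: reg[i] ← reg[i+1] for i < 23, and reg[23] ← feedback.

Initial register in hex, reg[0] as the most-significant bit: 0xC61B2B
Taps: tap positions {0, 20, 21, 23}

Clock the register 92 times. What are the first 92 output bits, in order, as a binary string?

11000110000110110010101111111011011111011000001011110011110100110110111010001100111111011111

k : reg_k → out_k, fb_k
0: 110001100001101100101011 → 1, fb=1
1: 100011000011011001010111 → 1, fb=1
2: 000110000110110010101111 → 0, fb=1
3: 001100001101100101011111 → 0, fb=1
4: 011000011011001010111111 → 0, fb=1
5: 110000110110010101111111 → 1, fb=0
6: 100001101100101011111110 → 1, fb=1
7: 000011011001010111111101 → 0, fb=1
8: 000110110010101111111011 → 0, fb=0
9: 001101100101011111110110 → 0, fb=1
10: 011011001010111111101101 → 0, fb=1
11: 110110010101111111011011 → 1, fb=1
12: 101100101011111110110111 → 1, fb=1
13: 011001010111111101101111 → 0, fb=1
14: 110010101111111011011111 → 1, fb=0
15: 100101011111110110111110 → 1, fb=1
16: 001010111111101101111101 → 0, fb=1
17: 010101111111011011111011 → 0, fb=0
18: 101011111110110111110110 → 1, fb=0
19: 010111111101101111101100 → 0, fb=0
20: 101111111011011111011000 → 1, fb=0
21: 011111110110111110110000 → 0, fb=0
22: 111111101101111101100000 → 1, fb=1
23: 111111011011111011000001 → 1, fb=0
24: 111110110111110110000010 → 1, fb=1
25: 111101101111101100000101 → 1, fb=1
26: 111011011111011000001011 → 1, fb=1
27: 110110111110110000010111 → 1, fb=1
28: 101101111101100000101111 → 1, fb=0
29: 011011111011000001011110 → 0, fb=0
30: 110111110110000010111100 → 1, fb=1
31: 101111101100000101111001 → 1, fb=1
32: 011111011000001011110011 → 0, fb=1
33: 111110110000010111100111 → 1, fb=1
34: 111101100000101111001111 → 1, fb=0
35: 111011000001011110011110 → 1, fb=1
36: 110110000010111100111101 → 1, fb=0
37: 101100000101111001111010 → 1, fb=0
38: 011000001011110011110100 → 0, fb=1
39: 110000010111100111101001 → 1, fb=1
40: 100000101111001111010011 → 1, fb=0
41: 000001011110011110100110 → 0, fb=1
42: 000010111100111101001101 → 0, fb=1
43: 000101111001111010011011 → 0, fb=0
44: 001011110011110100110110 → 0, fb=1
45: 010111100111101001101101 → 0, fb=1
46: 101111001111010011011011 → 1, fb=1
47: 011110011110100110110111 → 0, fb=0
48: 111100111101001101101110 → 1, fb=1
49: 111001111010011011011101 → 1, fb=0
50: 110011110100110110111010 → 1, fb=0
51: 100111101001101101110100 → 1, fb=0
52: 001111010011011011101000 → 0, fb=1
53: 011110100110110111010001 → 0, fb=1
54: 111101001101101110100011 → 1, fb=0
55: 111010011011011101000110 → 1, fb=0
56: 110100110110111010001100 → 1, fb=1
57: 101001101101110100011001 → 1, fb=1
58: 010011011011101000110011 → 0, fb=1
59: 100110110111010001100111 → 1, fb=1
60: 001101101110100011001111 → 0, fb=1
61: 011011011101000110011111 → 0, fb=1
62: 110110111010001100111111 → 1, fb=0
63: 101101110100011001111110 → 1, fb=1
64: 011011101000110011111101 → 0, fb=1
65: 110111010001100111111011 → 1, fb=1
66: 101110100011001111110111 → 1, fb=1
67: 011101000110011111101111 → 0, fb=1
68: 111010001100111111011111 → 1, fb=0
69: 110100011001111110111110 → 1, fb=1
70: 101000110011111101111101 → 1, fb=0
71: 010001100111111011111010 → 0, fb=1
72: 100011001111110111110101 → 1, fb=1
73: 000110011111101111101011 → 0, fb=0
74: 001100111111011111010110 → 0, fb=1
75: 011001111110111110101101 → 0, fb=1
76: 110011111101111101011011 → 1, fb=1
77: 100111111011111010110111 → 1, fb=1
78: 001111110111110101101111 → 0, fb=1
79: 011111101111101011011111 → 0, fb=1
80: 111111011111010110111111 → 1, fb=0
81: 111110111110101101111110 → 1, fb=1
82: 111101111101011011111101 → 1, fb=0
83: 111011111010110111111010 → 1, fb=0
84: 110111110101101111110100 → 1, fb=0
85: 101111101011011111101000 → 1, fb=0
86: 011111010110111111010000 → 0, fb=0
87: 111110101101111110100000 → 1, fb=1
88: 111101011011111101000001 → 1, fb=0
89: 111010110111111010000010 → 1, fb=1
90: 110101101111110100000101 → 1, fb=1
91: 101011011111101000001011 → 1, fb=1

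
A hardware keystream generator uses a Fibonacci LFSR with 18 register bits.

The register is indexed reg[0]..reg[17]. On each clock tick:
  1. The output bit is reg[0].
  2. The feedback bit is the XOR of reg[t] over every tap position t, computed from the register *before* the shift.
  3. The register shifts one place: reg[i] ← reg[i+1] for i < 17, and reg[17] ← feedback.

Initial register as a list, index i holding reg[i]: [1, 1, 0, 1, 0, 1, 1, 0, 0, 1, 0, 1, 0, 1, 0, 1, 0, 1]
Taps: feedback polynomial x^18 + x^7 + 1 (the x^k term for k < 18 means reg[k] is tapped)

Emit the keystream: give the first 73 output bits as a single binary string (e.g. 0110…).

k : reg_k → out_k, fb_k
0: 110101100101010101 → 1, fb=1
1: 101011001010101011 → 1, fb=1
2: 010110010101010111 → 0, fb=1
3: 101100101010101111 → 1, fb=1
4: 011001010101011111 → 0, fb=1
5: 110010101010111111 → 1, fb=1
6: 100101010101111111 → 1, fb=0
7: 001010101011111110 → 0, fb=0
8: 010101010111111100 → 0, fb=1
9: 101010101111111001 → 1, fb=1
10: 010101011111110011 → 0, fb=1
11: 101010111111100111 → 1, fb=0
12: 010101111111001110 → 0, fb=1
13: 101011111110011101 → 1, fb=0
14: 010111111100111010 → 0, fb=1
15: 101111111001110101 → 1, fb=0
16: 011111110011101010 → 0, fb=1
17: 111111100111010101 → 1, fb=1
18: 111111001110101011 → 1, fb=1
19: 111110011101010111 → 1, fb=0
20: 111100111010101110 → 1, fb=0
21: 111001110101011100 → 1, fb=0
22: 110011101010111000 → 1, fb=1
23: 100111010101110001 → 1, fb=0
24: 001110101011100010 → 0, fb=0
25: 011101010111000100 → 0, fb=1
26: 111010101110001001 → 1, fb=1
27: 110101011100010011 → 1, fb=0
28: 101010111000100110 → 1, fb=0
29: 010101110001001100 → 0, fb=1
30: 101011100010011001 → 1, fb=1
31: 010111000100110011 → 0, fb=0
32: 101110001001100110 → 1, fb=1
33: 011100010011001101 → 0, fb=1
34: 111000100110011011 → 1, fb=1
35: 110001001100110111 → 1, fb=1
36: 100010011001101111 → 1, fb=0
37: 000100110011011110 → 0, fb=1
38: 001001100110111101 → 0, fb=0
39: 010011001101111010 → 0, fb=0
40: 100110011011110100 → 1, fb=0
41: 001100110111101000 → 0, fb=1
42: 011001101111010001 → 0, fb=0
43: 110011011110100010 → 1, fb=0
44: 100110111101000100 → 1, fb=0
45: 001101111010001000 → 0, fb=1
46: 011011110100010001 → 0, fb=1
47: 110111101000100011 → 1, fb=1
48: 101111010001000111 → 1, fb=0
49: 011110100010001110 → 0, fb=0
50: 111101000100011100 → 1, fb=1
51: 111010001000111001 → 1, fb=1
52: 110100010001110011 → 1, fb=0
53: 101000100011100110 → 1, fb=1
54: 010001000111001101 → 0, fb=0
55: 100010001110011010 → 1, fb=1
56: 000100011100110101 → 0, fb=1
57: 001000111001101011 → 0, fb=1
58: 010001110011010111 → 0, fb=1
59: 100011100110101111 → 1, fb=1
60: 000111001101011111 → 0, fb=0
61: 001110011010111110 → 0, fb=1
62: 011100110101111101 → 0, fb=1
63: 111001101011111011 → 1, fb=1
64: 110011010111110111 → 1, fb=0
65: 100110101111101110 → 1, fb=1
66: 001101011111011101 → 0, fb=1
67: 011010111110111011 → 0, fb=1
68: 110101111101110111 → 1, fb=0
69: 101011111011101110 → 1, fb=0
70: 010111110111011100 → 0, fb=1
71: 101111101110111001 → 1, fb=1
72: 011111011101110011 → 0, fb=1

1101011001010101011111110011101010111000100110011011110100010001110011010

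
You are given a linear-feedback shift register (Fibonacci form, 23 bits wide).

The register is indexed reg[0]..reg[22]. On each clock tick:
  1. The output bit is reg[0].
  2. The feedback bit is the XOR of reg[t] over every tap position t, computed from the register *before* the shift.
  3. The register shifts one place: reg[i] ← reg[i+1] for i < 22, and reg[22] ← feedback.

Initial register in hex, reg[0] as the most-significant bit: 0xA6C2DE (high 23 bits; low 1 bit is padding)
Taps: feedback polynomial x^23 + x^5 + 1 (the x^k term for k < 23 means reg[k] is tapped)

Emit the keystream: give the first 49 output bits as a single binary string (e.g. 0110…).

1010011011000010110111101111110100110010000000101

k : reg_k → out_k, fb_k
0: 10100110110000101101111 → 1, fb=0
1: 01001101100001011011110 → 0, fb=1
2: 10011011000010110111101 → 1, fb=1
3: 00110110000101101111011 → 0, fb=1
4: 01101100001011011110111 → 0, fb=1
5: 11011000010110111101111 → 1, fb=1
6: 10110000101101111011111 → 1, fb=1
7: 01100001011011110111111 → 0, fb=0
8: 11000010110111101111110 → 1, fb=1
9: 10000101101111011111101 → 1, fb=0
10: 00001011011110111111010 → 0, fb=0
11: 00010110111101111110100 → 0, fb=1
12: 00101101111011111101001 → 0, fb=1
13: 01011011110111111010011 → 0, fb=0
14: 10110111101111110100110 → 1, fb=0
15: 01101111011111101001100 → 0, fb=1
16: 11011110111111010011001 → 1, fb=0
17: 10111101111110100110010 → 1, fb=0
18: 01111011111101001100100 → 0, fb=0
19: 11110111111010011001000 → 1, fb=0
20: 11101111110100110010000 → 1, fb=0
21: 11011111101001100100000 → 1, fb=0
22: 10111111010011001000000 → 1, fb=0
23: 01111110100110010000000 → 0, fb=1
24: 11111101001100100000001 → 1, fb=0
25: 11111010011001000000010 → 1, fb=1
26: 11110100110010000000101 → 1, fb=0
27: 11101001100100000001010 → 1, fb=1
28: 11010011001000000010101 → 1, fb=1
29: 10100110010000000101011 → 1, fb=0
30: 01001100100000001010110 → 0, fb=1
31: 10011001000000010101101 → 1, fb=1
32: 00110010000000101011011 → 0, fb=0
33: 01100100000001010110110 → 0, fb=1
34: 11001000000010101101101 → 1, fb=1
35: 10010000000101011011011 → 1, fb=1
36: 00100000001010110110111 → 0, fb=0
37: 01000000010101101101110 → 0, fb=0
38: 10000000101011011011100 → 1, fb=1
39: 00000001010110110111001 → 0, fb=0
40: 00000010101101101110010 → 0, fb=0
41: 00000101011011011100100 → 0, fb=1
42: 00001010110110111001001 → 0, fb=0
43: 00010101101101110010010 → 0, fb=1
44: 00101011011011100100101 → 0, fb=0
45: 01010110110111001001010 → 0, fb=1
46: 10101101101110010010101 → 1, fb=0
47: 01011011011100100101010 → 0, fb=0
48: 10110110111001001010100 → 1, fb=0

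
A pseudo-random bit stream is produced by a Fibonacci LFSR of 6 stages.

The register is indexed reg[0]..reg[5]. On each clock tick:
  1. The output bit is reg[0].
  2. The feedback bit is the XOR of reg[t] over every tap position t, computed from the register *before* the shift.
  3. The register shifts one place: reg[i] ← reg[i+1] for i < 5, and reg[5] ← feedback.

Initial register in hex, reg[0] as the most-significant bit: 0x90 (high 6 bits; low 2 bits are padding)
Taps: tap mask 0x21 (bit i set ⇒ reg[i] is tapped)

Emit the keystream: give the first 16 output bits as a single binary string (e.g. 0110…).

1001001110001011

tick  register→output (feedback)
  0  100100→1 (1)
  1  001001→0 (1)
  2  010011→0 (1)
  3  100111→1 (0)
  4  001110→0 (0)
  5  011100→0 (0)
  6  111000→1 (1)
  7  110001→1 (0)
  8  100010→1 (1)
  9  000101→0 (1)
 10  001011→0 (1)
 11  010111→0 (1)
 12  101111→1 (0)
 13  011110→0 (0)
 14  111100→1 (1)
 15  111001→1 (0)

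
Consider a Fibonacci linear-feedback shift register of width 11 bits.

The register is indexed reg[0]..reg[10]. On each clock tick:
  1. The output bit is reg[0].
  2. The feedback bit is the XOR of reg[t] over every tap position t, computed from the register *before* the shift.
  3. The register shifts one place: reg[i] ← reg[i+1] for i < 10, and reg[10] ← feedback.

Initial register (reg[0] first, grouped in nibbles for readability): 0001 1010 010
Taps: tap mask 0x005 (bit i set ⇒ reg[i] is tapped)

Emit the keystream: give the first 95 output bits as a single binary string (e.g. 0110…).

00011010010011100110111011111010101000100000010101000010000010010100010110001010011101000111010

tick  register→output (feedback)
  0  00011010010→0 (0)
  1  00110100100→0 (1)
  2  01101001001→0 (1)
  3  11010010011→1 (1)
  4  10100100111→1 (0)
  5  01001001110→0 (0)
  6  10010011100→1 (1)
  7  00100111001→0 (1)
  8  01001110011→0 (0)
  9  10011100110→1 (1)
 10  00111001101→0 (1)
 11  01110011011→0 (1)
 12  11100110111→1 (0)
 13  11001101110→1 (1)
 14  10011011101→1 (1)
 15  00110111011→0 (1)
 16  01101110111→0 (1)
 17  11011101111→1 (1)
 18  10111011111→1 (0)
 19  01110111110→0 (1)
 20  11101111101→1 (0)
 21  11011111010→1 (1)
 22  10111110101→1 (0)
 23  01111101010→0 (1)
 24  11111010101→1 (0)
 25  11110101010→1 (0)
 26  11101010100→1 (0)
 27  11010101000→1 (1)
 28  10101010001→1 (0)
 29  01010100010→0 (0)
 30  10101000100→1 (0)
 31  01010001000→0 (0)
 32  10100010000→1 (0)
 33  01000100000→0 (0)
 34  10001000000→1 (1)
 35  00010000001→0 (0)
 36  00100000010→0 (1)
 37  01000000101→0 (0)
 38  10000001010→1 (1)
 39  00000010101→0 (0)
 40  00000101010→0 (0)
 41  00001010100→0 (0)
 42  00010101000→0 (0)
 43  00101010000→0 (1)
 44  01010100001→0 (0)
 45  10101000010→1 (0)
 46  01010000100→0 (0)
 47  10100001000→1 (0)
 48  01000010000→0 (0)
 49  10000100000→1 (1)
 50  00001000001→0 (0)
 51  00010000010→0 (0)
 52  00100000100→0 (1)
 53  01000001001→0 (0)
 54  10000010010→1 (1)
 55  00000100101→0 (0)
 56  00001001010→0 (0)
 57  00010010100→0 (0)
 58  00100101000→0 (1)
 59  01001010001→0 (0)
 60  10010100010→1 (1)
 61  00101000101→0 (1)
 62  01010001011→0 (0)
 63  10100010110→1 (0)
 64  01000101100→0 (0)
 65  10001011000→1 (1)
 66  00010110001→0 (0)
 67  00101100010→0 (1)
 68  01011000101→0 (0)
 69  10110001010→1 (0)
 70  01100010100→0 (1)
 71  11000101001→1 (1)
 72  10001010011→1 (1)
 73  00010100111→0 (0)
 74  00101001110→0 (1)
 75  01010011101→0 (0)
 76  10100111010→1 (0)
 77  01001110100→0 (0)
 78  10011101000→1 (1)
 79  00111010001→0 (1)
 80  01110100011→0 (1)
 81  11101000111→1 (0)
 82  11010001110→1 (1)
 83  10100011101→1 (0)
 84  01000111010→0 (0)
 85  10001110100→1 (1)
 86  00011101001→0 (0)
 87  00111010010→0 (1)
 88  01110100101→0 (1)
 89  11101001011→1 (0)
 90  11010010110→1 (1)
 91  10100101101→1 (0)
 92  01001011010→0 (0)
 93  10010110100→1 (1)
 94  00101101001→0 (1)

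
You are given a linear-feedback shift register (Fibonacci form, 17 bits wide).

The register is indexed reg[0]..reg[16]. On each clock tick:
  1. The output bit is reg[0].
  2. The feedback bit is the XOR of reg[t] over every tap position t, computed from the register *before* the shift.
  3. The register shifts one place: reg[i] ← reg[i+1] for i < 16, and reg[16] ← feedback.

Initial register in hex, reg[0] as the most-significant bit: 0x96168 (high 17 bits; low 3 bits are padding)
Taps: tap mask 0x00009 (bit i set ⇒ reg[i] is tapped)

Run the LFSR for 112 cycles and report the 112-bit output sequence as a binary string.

step | reg (before) | out | fb
   0 | 10010110000101101 | 1 | 0
   1 | 00101100001011010 | 0 | 0
   2 | 01011000010110100 | 0 | 1
   3 | 10110000101101001 | 1 | 0
   4 | 01100001011010010 | 0 | 0
   5 | 11000010110100100 | 1 | 1
   6 | 10000101101001001 | 1 | 1
   7 | 00001011010010011 | 0 | 0
   8 | 00010110100100110 | 0 | 1
   9 | 00101101001001101 | 0 | 0
  10 | 01011010010011010 | 0 | 1
  11 | 10110100100110101 | 1 | 0
  12 | 01101001001101010 | 0 | 0
  13 | 11010010011010100 | 1 | 0
  14 | 10100100110101000 | 1 | 1
  15 | 01001001101010001 | 0 | 0
  16 | 10010011010100010 | 1 | 0
  17 | 00100110101000100 | 0 | 0
  18 | 01001101010001000 | 0 | 0
  19 | 10011010100010000 | 1 | 0
  20 | 00110101000100000 | 0 | 1
  21 | 01101010001000001 | 0 | 0
  22 | 11010100010000010 | 1 | 0
  23 | 10101000100000100 | 1 | 1
  24 | 01010001000001001 | 0 | 1
  25 | 10100010000010011 | 1 | 1
  26 | 01000100000100111 | 0 | 0
  27 | 10001000001001110 | 1 | 1
  28 | 00010000010011101 | 0 | 1
  29 | 00100000100111011 | 0 | 0
  30 | 01000001001110110 | 0 | 0
  31 | 10000010011101100 | 1 | 1
  32 | 00000100111011001 | 0 | 0
  33 | 00001001110110010 | 0 | 0
  34 | 00010011101100100 | 0 | 1
  35 | 00100111011001001 | 0 | 0
  36 | 01001110110010010 | 0 | 0
  37 | 10011101100100100 | 1 | 0
  38 | 00111011001001000 | 0 | 1
  39 | 01110110010010001 | 0 | 1
  40 | 11101100100100011 | 1 | 1
  41 | 11011001001000111 | 1 | 0
  42 | 10110010010001110 | 1 | 0
  43 | 01100100100011100 | 0 | 0
  44 | 11001001000111000 | 1 | 1
  45 | 10010010001110001 | 1 | 0
  46 | 00100100011100010 | 0 | 0
  47 | 01001000111000100 | 0 | 0
  48 | 10010001110001000 | 1 | 0
  49 | 00100011100010000 | 0 | 0
  50 | 01000111000100000 | 0 | 0
  51 | 10001110001000000 | 1 | 1
  52 | 00011100010000001 | 0 | 1
  53 | 00111000100000011 | 0 | 1
  54 | 01110001000000111 | 0 | 1
  55 | 11100010000001111 | 1 | 1
  56 | 11000100000011111 | 1 | 1
  57 | 10001000000111111 | 1 | 1
  58 | 00010000001111111 | 0 | 1
  59 | 00100000011111111 | 0 | 0
  60 | 01000000111111110 | 0 | 0
  61 | 10000001111111100 | 1 | 1
  62 | 00000011111111001 | 0 | 0
  63 | 00000111111110010 | 0 | 0
  64 | 00001111111100100 | 0 | 0
  65 | 00011111111001000 | 0 | 1
  66 | 00111111110010001 | 0 | 1
  67 | 01111111100100011 | 0 | 1
  68 | 11111111001000111 | 1 | 0
  69 | 11111110010001110 | 1 | 0
  70 | 11111100100011100 | 1 | 0
  71 | 11111001000111000 | 1 | 0
  72 | 11110010001110000 | 1 | 0
  73 | 11100100011100000 | 1 | 1
  74 | 11001000111000001 | 1 | 1
  75 | 10010001110000011 | 1 | 0
  76 | 00100011100000110 | 0 | 0
  77 | 01000111000001100 | 0 | 0
  78 | 10001110000011000 | 1 | 1
  79 | 00011100000110001 | 0 | 1
  80 | 00111000001100011 | 0 | 1
  81 | 01110000011000111 | 0 | 1
  82 | 11100000110001111 | 1 | 1
  83 | 11000001100011111 | 1 | 1
  84 | 10000011000111111 | 1 | 1
  85 | 00000110001111111 | 0 | 0
  86 | 00001100011111110 | 0 | 0
  87 | 00011000111111100 | 0 | 1
  88 | 00110001111111001 | 0 | 1
  89 | 01100011111110011 | 0 | 0
  90 | 11000111111100110 | 1 | 1
  91 | 10001111111001101 | 1 | 1
  92 | 00011111110011011 | 0 | 1
  93 | 00111111100110111 | 0 | 1
  94 | 01111111001101111 | 0 | 1
  95 | 11111110011011111 | 1 | 0
  96 | 11111100110111110 | 1 | 0
  97 | 11111001101111100 | 1 | 0
  98 | 11110011011111000 | 1 | 0
  99 | 11100110111110000 | 1 | 1
 100 | 11001101111100001 | 1 | 1
 101 | 10011011111000011 | 1 | 0
 102 | 00110111110000110 | 0 | 1
 103 | 01101111100001101 | 0 | 0
 104 | 11011111000011010 | 1 | 0
 105 | 10111110000110100 | 1 | 0
 106 | 01111100001101000 | 0 | 1
 107 | 11111000011010001 | 1 | 0
 108 | 11110000110100010 | 1 | 0
 109 | 11100001101000100 | 1 | 1
 110 | 11000011010001001 | 1 | 1
 111 | 10000110100010011 | 1 | 1

1001011000010110100100110101000100000100111011001001000111000100000011111111001000111000001100011111110011011111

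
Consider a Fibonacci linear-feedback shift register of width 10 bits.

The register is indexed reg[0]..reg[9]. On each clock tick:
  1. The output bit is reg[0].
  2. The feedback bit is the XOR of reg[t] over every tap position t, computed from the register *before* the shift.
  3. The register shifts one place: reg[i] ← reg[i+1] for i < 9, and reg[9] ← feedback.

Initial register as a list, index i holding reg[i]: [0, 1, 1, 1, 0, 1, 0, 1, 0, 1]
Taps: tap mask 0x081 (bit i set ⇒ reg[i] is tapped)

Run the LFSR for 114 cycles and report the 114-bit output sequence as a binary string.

011101010111001100111011101110011101010011101000001111011011100001100010010100101100110100010001011010010111010011

k : reg_k → out_k, fb_k
0: 0111010101 → 0, fb=1
1: 1110101011 → 1, fb=1
2: 1101010111 → 1, fb=0
3: 1010101110 → 1, fb=0
4: 0101011100 → 0, fb=1
5: 1010111001 → 1, fb=1
6: 0101110011 → 0, fb=0
7: 1011100110 → 1, fb=0
8: 0111001100 → 0, fb=1
9: 1110011001 → 1, fb=1
10: 1100110011 → 1, fb=1
11: 1001100111 → 1, fb=0
12: 0011001110 → 0, fb=1
13: 0110011101 → 0, fb=1
14: 1100111011 → 1, fb=1
15: 1001110111 → 1, fb=0
16: 0011101110 → 0, fb=1
17: 0111011101 → 0, fb=1
18: 1110111011 → 1, fb=1
19: 1101110111 → 1, fb=0
20: 1011101110 → 1, fb=0
21: 0111011100 → 0, fb=1
22: 1110111001 → 1, fb=1
23: 1101110011 → 1, fb=1
24: 1011100111 → 1, fb=0
25: 0111001110 → 0, fb=1
26: 1110011101 → 1, fb=0
27: 1100111010 → 1, fb=1
28: 1001110101 → 1, fb=0
29: 0011101010 → 0, fb=0
30: 0111010100 → 0, fb=1
31: 1110101001 → 1, fb=1
32: 1101010011 → 1, fb=1
33: 1010100111 → 1, fb=0
34: 0101001110 → 0, fb=1
35: 1010011101 → 1, fb=0
36: 0100111010 → 0, fb=0
37: 1001110100 → 1, fb=0
38: 0011101000 → 0, fb=0
39: 0111010000 → 0, fb=0
40: 1110100000 → 1, fb=1
41: 1101000001 → 1, fb=1
42: 1010000011 → 1, fb=1
43: 0100000111 → 0, fb=1
44: 1000001111 → 1, fb=0
45: 0000011110 → 0, fb=1
46: 0000111101 → 0, fb=1
47: 0001111011 → 0, fb=0
48: 0011110110 → 0, fb=1
49: 0111101101 → 0, fb=1
50: 1111011011 → 1, fb=1
51: 1110110111 → 1, fb=0
52: 1101101110 → 1, fb=0
53: 1011011100 → 1, fb=0
54: 0110111000 → 0, fb=0
55: 1101110000 → 1, fb=1
56: 1011100001 → 1, fb=1
57: 0111000011 → 0, fb=0
58: 1110000110 → 1, fb=0
59: 1100001100 → 1, fb=0
60: 1000011000 → 1, fb=1
61: 0000110001 → 0, fb=0
62: 0001100010 → 0, fb=0
63: 0011000100 → 0, fb=1
64: 0110001001 → 0, fb=0
65: 1100010010 → 1, fb=1
66: 1000100101 → 1, fb=0
67: 0001001010 → 0, fb=0
68: 0010010100 → 0, fb=1
69: 0100101001 → 0, fb=0
70: 1001010010 → 1, fb=1
71: 0010100101 → 0, fb=1
72: 0101001011 → 0, fb=0
73: 1010010110 → 1, fb=0
74: 0100101100 → 0, fb=1
75: 1001011001 → 1, fb=1
76: 0010110011 → 0, fb=0
77: 0101100110 → 0, fb=1
78: 1011001101 → 1, fb=0
79: 0110011010 → 0, fb=0
80: 1100110100 → 1, fb=0
81: 1001101000 → 1, fb=1
82: 0011010001 → 0, fb=0
83: 0110100010 → 0, fb=0
84: 1101000100 → 1, fb=0
85: 1010001000 → 1, fb=1
86: 0100010001 → 0, fb=0
87: 1000100010 → 1, fb=1
88: 0001000101 → 0, fb=1
89: 0010001011 → 0, fb=0
90: 0100010110 → 0, fb=1
91: 1000101101 → 1, fb=0
92: 0001011010 → 0, fb=0
93: 0010110100 → 0, fb=1
94: 0101101001 → 0, fb=0
95: 1011010010 → 1, fb=1
96: 0110100101 → 0, fb=1
97: 1101001011 → 1, fb=1
98: 1010010111 → 1, fb=0
99: 0100101110 → 0, fb=1
100: 1001011101 → 1, fb=0
101: 0010111010 → 0, fb=0
102: 0101110100 → 0, fb=1
103: 1011101001 → 1, fb=1
104: 0111010011 → 0, fb=0
105: 1110100110 → 1, fb=0
106: 1101001100 → 1, fb=0
107: 1010011000 → 1, fb=1
108: 0100110001 → 0, fb=0
109: 1001100010 → 1, fb=1
110: 0011000101 → 0, fb=1
111: 0110001011 → 0, fb=0
112: 1100010110 → 1, fb=0
113: 1000101100 → 1, fb=0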